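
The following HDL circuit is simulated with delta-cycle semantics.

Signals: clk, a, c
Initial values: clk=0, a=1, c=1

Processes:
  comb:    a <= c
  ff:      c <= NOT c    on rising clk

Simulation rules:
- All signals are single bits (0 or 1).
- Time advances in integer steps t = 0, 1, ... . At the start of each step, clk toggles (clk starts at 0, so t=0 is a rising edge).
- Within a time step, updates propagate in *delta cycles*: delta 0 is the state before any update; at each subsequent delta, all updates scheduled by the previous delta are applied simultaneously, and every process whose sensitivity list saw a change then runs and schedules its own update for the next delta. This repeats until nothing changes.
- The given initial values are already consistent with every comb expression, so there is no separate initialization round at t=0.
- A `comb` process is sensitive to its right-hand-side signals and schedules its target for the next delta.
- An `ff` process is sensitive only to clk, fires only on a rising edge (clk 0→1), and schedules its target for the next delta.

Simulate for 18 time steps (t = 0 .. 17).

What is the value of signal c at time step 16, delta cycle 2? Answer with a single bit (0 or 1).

[bits: c,a,clk]
t=0: Δ0=110 Δ1=111 Δ2=011 Δ3=001 | 3Δ
t=1: Δ0=001 Δ1=000 | 1Δ
t=2: Δ0=000 Δ1=001 Δ2=101 Δ3=111 | 3Δ
t=3: Δ0=111 Δ1=110 | 1Δ
t=4: Δ0=110 Δ1=111 Δ2=011 Δ3=001 | 3Δ
t=5: Δ0=001 Δ1=000 | 1Δ
t=6: Δ0=000 Δ1=001 Δ2=101 Δ3=111 | 3Δ
t=7: Δ0=111 Δ1=110 | 1Δ
t=8: Δ0=110 Δ1=111 Δ2=011 Δ3=001 | 3Δ
t=9: Δ0=001 Δ1=000 | 1Δ
t=10: Δ0=000 Δ1=001 Δ2=101 Δ3=111 | 3Δ
t=11: Δ0=111 Δ1=110 | 1Δ
t=12: Δ0=110 Δ1=111 Δ2=011 Δ3=001 | 3Δ
t=13: Δ0=001 Δ1=000 | 1Δ
t=14: Δ0=000 Δ1=001 Δ2=101 Δ3=111 | 3Δ
t=15: Δ0=111 Δ1=110 | 1Δ
t=16: Δ0=110 Δ1=111 Δ2=011 Δ3=001 | 3Δ
t=17: Δ0=001 Δ1=000 | 1Δ

0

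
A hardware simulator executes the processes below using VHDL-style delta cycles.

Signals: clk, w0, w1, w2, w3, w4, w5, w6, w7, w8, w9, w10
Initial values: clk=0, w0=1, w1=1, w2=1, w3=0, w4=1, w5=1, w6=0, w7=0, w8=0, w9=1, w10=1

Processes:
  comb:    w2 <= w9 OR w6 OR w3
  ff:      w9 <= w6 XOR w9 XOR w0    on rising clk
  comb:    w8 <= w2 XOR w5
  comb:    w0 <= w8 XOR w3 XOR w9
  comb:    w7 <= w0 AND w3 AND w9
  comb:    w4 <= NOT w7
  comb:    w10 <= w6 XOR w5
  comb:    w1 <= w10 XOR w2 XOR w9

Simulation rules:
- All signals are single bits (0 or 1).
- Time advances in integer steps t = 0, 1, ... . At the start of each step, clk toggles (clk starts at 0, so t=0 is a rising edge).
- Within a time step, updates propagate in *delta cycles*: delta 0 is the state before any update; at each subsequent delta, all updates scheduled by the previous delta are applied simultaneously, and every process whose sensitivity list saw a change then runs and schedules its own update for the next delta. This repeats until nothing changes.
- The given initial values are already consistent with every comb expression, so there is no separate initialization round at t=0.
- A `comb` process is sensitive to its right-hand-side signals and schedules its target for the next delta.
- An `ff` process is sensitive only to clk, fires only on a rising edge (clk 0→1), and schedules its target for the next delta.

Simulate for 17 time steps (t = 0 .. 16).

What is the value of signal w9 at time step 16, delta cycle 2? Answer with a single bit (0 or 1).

[bits: w1,w9,w0,w7,w8,w6,w3,w10,w2,w4,clk,w5]
t=0: Δ0=111000011101 Δ1=111000011111 Δ2=101000011111 Δ3=000000010111 Δ4=100010010111 Δ5=101010010111 | 5Δ
t=1: Δ0=101010010111 Δ1=101010010101 | 1Δ
t=2: Δ0=101010010101 Δ1=101010010111 Δ2=111010010111 Δ3=010010011111 Δ4=110000011111 Δ5=111000011111 | 5Δ
t=3: Δ0=111000011111 Δ1=111000011101 | 1Δ
t=4: Δ0=111000011101 Δ1=111000011111 Δ2=101000011111 Δ3=000000010111 Δ4=100010010111 Δ5=101010010111 | 5Δ
t=5: Δ0=101010010111 Δ1=101010010101 | 1Δ
t=6: Δ0=101010010101 Δ1=101010010111 Δ2=111010010111 Δ3=010010011111 Δ4=110000011111 Δ5=111000011111 | 5Δ
t=7: Δ0=111000011111 Δ1=111000011101 | 1Δ
t=8: Δ0=111000011101 Δ1=111000011111 Δ2=101000011111 Δ3=000000010111 Δ4=100010010111 Δ5=101010010111 | 5Δ
t=9: Δ0=101010010111 Δ1=101010010101 | 1Δ
t=10: Δ0=101010010101 Δ1=101010010111 Δ2=111010010111 Δ3=010010011111 Δ4=110000011111 Δ5=111000011111 | 5Δ
t=11: Δ0=111000011111 Δ1=111000011101 | 1Δ
t=12: Δ0=111000011101 Δ1=111000011111 Δ2=101000011111 Δ3=000000010111 Δ4=100010010111 Δ5=101010010111 | 5Δ
t=13: Δ0=101010010111 Δ1=101010010101 | 1Δ
t=14: Δ0=101010010101 Δ1=101010010111 Δ2=111010010111 Δ3=010010011111 Δ4=110000011111 Δ5=111000011111 | 5Δ
t=15: Δ0=111000011111 Δ1=111000011101 | 1Δ
t=16: Δ0=111000011101 Δ1=111000011111 Δ2=101000011111 Δ3=000000010111 Δ4=100010010111 Δ5=101010010111 | 5Δ

0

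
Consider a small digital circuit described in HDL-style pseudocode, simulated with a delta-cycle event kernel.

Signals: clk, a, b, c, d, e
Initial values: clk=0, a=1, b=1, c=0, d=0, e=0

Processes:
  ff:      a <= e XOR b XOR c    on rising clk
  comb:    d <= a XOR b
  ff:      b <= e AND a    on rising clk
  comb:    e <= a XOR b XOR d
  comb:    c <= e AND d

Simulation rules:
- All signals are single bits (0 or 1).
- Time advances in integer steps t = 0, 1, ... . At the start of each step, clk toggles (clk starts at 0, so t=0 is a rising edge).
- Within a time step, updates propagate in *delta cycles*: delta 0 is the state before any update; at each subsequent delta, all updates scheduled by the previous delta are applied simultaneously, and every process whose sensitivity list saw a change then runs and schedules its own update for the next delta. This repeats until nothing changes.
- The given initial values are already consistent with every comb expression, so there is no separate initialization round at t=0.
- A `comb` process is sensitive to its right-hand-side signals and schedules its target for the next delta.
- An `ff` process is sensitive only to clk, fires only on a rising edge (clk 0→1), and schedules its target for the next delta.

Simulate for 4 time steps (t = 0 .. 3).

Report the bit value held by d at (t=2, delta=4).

0

[bits: d,e,b,c,clk,a]
t=0: Δ0=001001 Δ1=001011 Δ2=000011 Δ3=110011 Δ4=100111 Δ5=100011 | 5Δ
t=1: Δ0=100011 Δ1=100001 | 1Δ
t=2: Δ0=100001 Δ1=100011 Δ2=100010 Δ3=010010 Δ4=000010 | 4Δ
t=3: Δ0=000010 Δ1=000000 | 1Δ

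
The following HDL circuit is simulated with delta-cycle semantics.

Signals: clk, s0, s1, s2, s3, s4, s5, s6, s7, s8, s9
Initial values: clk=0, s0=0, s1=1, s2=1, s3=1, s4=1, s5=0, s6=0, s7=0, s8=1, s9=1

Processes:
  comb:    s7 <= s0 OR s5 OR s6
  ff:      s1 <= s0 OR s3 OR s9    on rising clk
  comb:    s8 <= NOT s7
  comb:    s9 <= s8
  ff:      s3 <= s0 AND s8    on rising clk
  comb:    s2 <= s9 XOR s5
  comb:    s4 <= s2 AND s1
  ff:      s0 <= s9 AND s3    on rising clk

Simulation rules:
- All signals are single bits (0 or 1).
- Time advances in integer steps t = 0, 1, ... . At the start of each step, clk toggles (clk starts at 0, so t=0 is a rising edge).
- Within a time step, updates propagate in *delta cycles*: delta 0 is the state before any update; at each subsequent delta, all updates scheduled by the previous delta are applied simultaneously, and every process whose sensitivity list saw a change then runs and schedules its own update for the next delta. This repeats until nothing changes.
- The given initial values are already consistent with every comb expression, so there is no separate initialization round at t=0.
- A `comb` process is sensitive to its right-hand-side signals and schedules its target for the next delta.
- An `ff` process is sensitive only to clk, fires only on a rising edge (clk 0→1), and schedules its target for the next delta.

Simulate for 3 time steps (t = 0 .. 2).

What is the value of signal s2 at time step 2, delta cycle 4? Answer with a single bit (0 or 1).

0

[bits: s5,s0,s2,s3,s8,s9,clk,s1,s4,s6,s7]
t=0: Δ0=00111101100 Δ1=00111111100 Δ2=01101111100 Δ3=01101111101 Δ4=01100111101 Δ5=01100011101 Δ6=01000011101 Δ7=01000011001 | 7Δ
t=1: Δ0=01000011001 Δ1=01000001001 | 1Δ
t=2: Δ0=01000001001 Δ1=01000011001 Δ2=00000011001 Δ3=00000011000 Δ4=00001011000 Δ5=00001111000 Δ6=00101111000 Δ7=00101111100 | 7Δ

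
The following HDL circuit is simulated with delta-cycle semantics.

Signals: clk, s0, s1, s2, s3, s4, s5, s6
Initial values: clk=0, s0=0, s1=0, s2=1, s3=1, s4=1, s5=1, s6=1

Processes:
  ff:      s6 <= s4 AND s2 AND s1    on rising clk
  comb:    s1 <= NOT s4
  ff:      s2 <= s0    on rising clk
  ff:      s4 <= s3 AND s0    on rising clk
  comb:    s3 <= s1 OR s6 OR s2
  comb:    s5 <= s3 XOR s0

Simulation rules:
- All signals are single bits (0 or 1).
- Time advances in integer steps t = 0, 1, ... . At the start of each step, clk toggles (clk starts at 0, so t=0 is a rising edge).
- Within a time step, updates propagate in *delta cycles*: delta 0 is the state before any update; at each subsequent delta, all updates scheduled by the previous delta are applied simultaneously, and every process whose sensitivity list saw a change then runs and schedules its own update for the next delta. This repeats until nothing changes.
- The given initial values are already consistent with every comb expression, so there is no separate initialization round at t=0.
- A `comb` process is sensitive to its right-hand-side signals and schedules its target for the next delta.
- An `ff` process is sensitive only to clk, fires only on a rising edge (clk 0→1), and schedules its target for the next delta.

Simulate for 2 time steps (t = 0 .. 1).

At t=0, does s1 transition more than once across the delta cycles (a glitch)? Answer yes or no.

t0.Δ0 s0=0 s4=1 s3=1 s2=1 s5=1 clk=0 s1=0 s6=1
t0.Δ1 s0=0 s4=1 s3=1 s2=1 s5=1 clk=1 s1=0 s6=1
t0.Δ2 s0=0 s4=0 s3=1 s2=0 s5=1 clk=1 s1=0 s6=0
t0.Δ3 s0=0 s4=0 s3=0 s2=0 s5=1 clk=1 s1=1 s6=0
t0.Δ4 s0=0 s4=0 s3=1 s2=0 s5=0 clk=1 s1=1 s6=0
t0.Δ5 s0=0 s4=0 s3=1 s2=0 s5=1 clk=1 s1=1 s6=0
t1.Δ0 s0=0 s4=0 s3=1 s2=0 s5=1 clk=1 s1=1 s6=0
t1.Δ1 s0=0 s4=0 s3=1 s2=0 s5=1 clk=0 s1=1 s6=0

no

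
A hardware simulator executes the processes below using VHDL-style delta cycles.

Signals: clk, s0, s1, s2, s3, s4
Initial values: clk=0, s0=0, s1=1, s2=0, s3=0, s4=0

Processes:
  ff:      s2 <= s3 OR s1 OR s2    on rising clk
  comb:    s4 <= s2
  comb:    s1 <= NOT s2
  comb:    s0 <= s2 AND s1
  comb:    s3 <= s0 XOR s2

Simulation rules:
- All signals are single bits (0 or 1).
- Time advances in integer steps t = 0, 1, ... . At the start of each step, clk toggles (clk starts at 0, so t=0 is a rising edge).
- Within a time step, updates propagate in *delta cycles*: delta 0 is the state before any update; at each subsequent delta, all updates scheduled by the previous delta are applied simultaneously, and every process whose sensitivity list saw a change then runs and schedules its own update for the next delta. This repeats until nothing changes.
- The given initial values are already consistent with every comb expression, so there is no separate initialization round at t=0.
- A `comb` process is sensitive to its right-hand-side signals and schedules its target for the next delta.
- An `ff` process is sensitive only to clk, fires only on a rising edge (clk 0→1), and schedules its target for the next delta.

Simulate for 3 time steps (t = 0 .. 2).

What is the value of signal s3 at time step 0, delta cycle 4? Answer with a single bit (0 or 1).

0

t0.Δ0 s0=0 s3=0 s1=1 s2=0 clk=0 s4=0
t0.Δ1 s0=0 s3=0 s1=1 s2=0 clk=1 s4=0
t0.Δ2 s0=0 s3=0 s1=1 s2=1 clk=1 s4=0
t0.Δ3 s0=1 s3=1 s1=0 s2=1 clk=1 s4=1
t0.Δ4 s0=0 s3=0 s1=0 s2=1 clk=1 s4=1
t0.Δ5 s0=0 s3=1 s1=0 s2=1 clk=1 s4=1
t1.Δ0 s0=0 s3=1 s1=0 s2=1 clk=1 s4=1
t1.Δ1 s0=0 s3=1 s1=0 s2=1 clk=0 s4=1
t2.Δ0 s0=0 s3=1 s1=0 s2=1 clk=0 s4=1
t2.Δ1 s0=0 s3=1 s1=0 s2=1 clk=1 s4=1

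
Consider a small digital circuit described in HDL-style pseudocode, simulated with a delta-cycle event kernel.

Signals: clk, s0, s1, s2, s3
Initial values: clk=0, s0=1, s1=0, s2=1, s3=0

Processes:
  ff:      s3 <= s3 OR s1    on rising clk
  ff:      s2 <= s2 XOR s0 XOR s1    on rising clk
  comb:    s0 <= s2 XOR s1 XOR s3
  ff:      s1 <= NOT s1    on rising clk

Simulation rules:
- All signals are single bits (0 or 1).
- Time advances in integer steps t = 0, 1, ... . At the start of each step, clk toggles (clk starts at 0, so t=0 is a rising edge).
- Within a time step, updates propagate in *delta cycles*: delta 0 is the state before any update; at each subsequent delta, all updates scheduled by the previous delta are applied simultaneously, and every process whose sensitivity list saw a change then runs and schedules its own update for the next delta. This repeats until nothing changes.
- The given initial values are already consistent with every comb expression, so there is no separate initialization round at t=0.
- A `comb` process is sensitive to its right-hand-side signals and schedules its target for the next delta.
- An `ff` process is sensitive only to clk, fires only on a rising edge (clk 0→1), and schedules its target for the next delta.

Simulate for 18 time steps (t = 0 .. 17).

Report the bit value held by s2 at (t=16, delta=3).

t=0 Δ0: s0=1 s3=0 s1=0 s2=1 clk=0
  Δ1: clk:0→1
  Δ2: s1:0→1, s2:1→0
  (2Δ to stable)
t=1 Δ0: s0=1 s3=0 s1=1 s2=0 clk=1
  Δ1: clk:1→0
  (1Δ to stable)
t=2 Δ0: s0=1 s3=0 s1=1 s2=0 clk=0
  Δ1: clk:0→1
  Δ2: s3:0→1, s1:1→0
  (2Δ to stable)
t=3 Δ0: s0=1 s3=1 s1=0 s2=0 clk=1
  Δ1: clk:1→0
  (1Δ to stable)
t=4 Δ0: s0=1 s3=1 s1=0 s2=0 clk=0
  Δ1: clk:0→1
  Δ2: s1:0→1, s2:0→1
  (2Δ to stable)
t=5 Δ0: s0=1 s3=1 s1=1 s2=1 clk=1
  Δ1: clk:1→0
  (1Δ to stable)
t=6 Δ0: s0=1 s3=1 s1=1 s2=1 clk=0
  Δ1: clk:0→1
  Δ2: s1:1→0
  Δ3: s0:1→0
  (3Δ to stable)
t=7 Δ0: s0=0 s3=1 s1=0 s2=1 clk=1
  Δ1: clk:1→0
  (1Δ to stable)
t=8 Δ0: s0=0 s3=1 s1=0 s2=1 clk=0
  Δ1: clk:0→1
  Δ2: s1:0→1
  Δ3: s0:0→1
  (3Δ to stable)
t=9 Δ0: s0=1 s3=1 s1=1 s2=1 clk=1
  Δ1: clk:1→0
  (1Δ to stable)
t=10 Δ0: s0=1 s3=1 s1=1 s2=1 clk=0
  Δ1: clk:0→1
  Δ2: s1:1→0
  Δ3: s0:1→0
  (3Δ to stable)
t=11 Δ0: s0=0 s3=1 s1=0 s2=1 clk=1
  Δ1: clk:1→0
  (1Δ to stable)
t=12 Δ0: s0=0 s3=1 s1=0 s2=1 clk=0
  Δ1: clk:0→1
  Δ2: s1:0→1
  Δ3: s0:0→1
  (3Δ to stable)
t=13 Δ0: s0=1 s3=1 s1=1 s2=1 clk=1
  Δ1: clk:1→0
  (1Δ to stable)
t=14 Δ0: s0=1 s3=1 s1=1 s2=1 clk=0
  Δ1: clk:0→1
  Δ2: s1:1→0
  Δ3: s0:1→0
  (3Δ to stable)
t=15 Δ0: s0=0 s3=1 s1=0 s2=1 clk=1
  Δ1: clk:1→0
  (1Δ to stable)
t=16 Δ0: s0=0 s3=1 s1=0 s2=1 clk=0
  Δ1: clk:0→1
  Δ2: s1:0→1
  Δ3: s0:0→1
  (3Δ to stable)
t=17 Δ0: s0=1 s3=1 s1=1 s2=1 clk=1
  Δ1: clk:1→0
  (1Δ to stable)

1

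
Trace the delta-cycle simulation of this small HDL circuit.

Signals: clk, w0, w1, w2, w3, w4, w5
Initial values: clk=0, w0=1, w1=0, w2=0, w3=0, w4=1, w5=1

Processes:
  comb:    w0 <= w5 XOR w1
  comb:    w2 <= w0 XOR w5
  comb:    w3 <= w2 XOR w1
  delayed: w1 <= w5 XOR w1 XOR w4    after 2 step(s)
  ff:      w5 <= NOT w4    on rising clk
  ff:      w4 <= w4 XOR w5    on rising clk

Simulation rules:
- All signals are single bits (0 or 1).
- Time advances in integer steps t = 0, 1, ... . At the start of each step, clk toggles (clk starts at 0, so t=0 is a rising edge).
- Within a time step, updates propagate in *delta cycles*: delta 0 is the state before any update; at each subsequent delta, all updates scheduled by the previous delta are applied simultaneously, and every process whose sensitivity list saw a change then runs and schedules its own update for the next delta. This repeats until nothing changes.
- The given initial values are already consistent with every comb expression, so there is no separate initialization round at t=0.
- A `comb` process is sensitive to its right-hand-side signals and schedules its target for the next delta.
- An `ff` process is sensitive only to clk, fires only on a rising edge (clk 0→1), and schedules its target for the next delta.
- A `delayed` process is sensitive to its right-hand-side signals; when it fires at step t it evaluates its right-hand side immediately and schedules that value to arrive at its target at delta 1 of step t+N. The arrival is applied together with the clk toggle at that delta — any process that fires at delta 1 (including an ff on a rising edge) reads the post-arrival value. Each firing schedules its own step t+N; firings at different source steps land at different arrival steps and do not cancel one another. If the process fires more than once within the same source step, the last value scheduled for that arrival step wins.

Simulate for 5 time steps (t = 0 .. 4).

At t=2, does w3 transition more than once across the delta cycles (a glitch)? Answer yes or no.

t=0 Δ0: w2=0 w0=1 w5=1 w1=0 clk=0 w4=1 w3=0
  Δ1: clk:0→1
  Δ2: w5:1→0, w4:1→0
  Δ3: w2:0→1, w0:1→0
  Δ4: w2:1→0, w3:0→1
  Δ5: w3:1→0
  (5Δ to stable)
t=1 Δ0: w2=0 w0=0 w5=0 w1=0 clk=1 w4=0 w3=0
  Δ1: clk:1→0
  (1Δ to stable)
t=2 Δ0: w2=0 w0=0 w5=0 w1=0 clk=0 w4=0 w3=0
  Δ1: clk:0→1
  Δ2: w5:0→1
  Δ3: w2:0→1, w0:0→1
  Δ4: w2:1→0, w3:0→1
  Δ5: w3:1→0
  (5Δ to stable)
t=3 Δ0: w2=0 w0=1 w5=1 w1=0 clk=1 w4=0 w3=0
  Δ1: clk:1→0
  (1Δ to stable)
t=4 Δ0: w2=0 w0=1 w5=1 w1=0 clk=0 w4=0 w3=0
  Δ1: w1:0→1, clk:0→1
  Δ2: w0:1→0, w4:0→1, w3:0→1
  Δ3: w2:0→1
  Δ4: w3:1→0
  (4Δ to stable)

yes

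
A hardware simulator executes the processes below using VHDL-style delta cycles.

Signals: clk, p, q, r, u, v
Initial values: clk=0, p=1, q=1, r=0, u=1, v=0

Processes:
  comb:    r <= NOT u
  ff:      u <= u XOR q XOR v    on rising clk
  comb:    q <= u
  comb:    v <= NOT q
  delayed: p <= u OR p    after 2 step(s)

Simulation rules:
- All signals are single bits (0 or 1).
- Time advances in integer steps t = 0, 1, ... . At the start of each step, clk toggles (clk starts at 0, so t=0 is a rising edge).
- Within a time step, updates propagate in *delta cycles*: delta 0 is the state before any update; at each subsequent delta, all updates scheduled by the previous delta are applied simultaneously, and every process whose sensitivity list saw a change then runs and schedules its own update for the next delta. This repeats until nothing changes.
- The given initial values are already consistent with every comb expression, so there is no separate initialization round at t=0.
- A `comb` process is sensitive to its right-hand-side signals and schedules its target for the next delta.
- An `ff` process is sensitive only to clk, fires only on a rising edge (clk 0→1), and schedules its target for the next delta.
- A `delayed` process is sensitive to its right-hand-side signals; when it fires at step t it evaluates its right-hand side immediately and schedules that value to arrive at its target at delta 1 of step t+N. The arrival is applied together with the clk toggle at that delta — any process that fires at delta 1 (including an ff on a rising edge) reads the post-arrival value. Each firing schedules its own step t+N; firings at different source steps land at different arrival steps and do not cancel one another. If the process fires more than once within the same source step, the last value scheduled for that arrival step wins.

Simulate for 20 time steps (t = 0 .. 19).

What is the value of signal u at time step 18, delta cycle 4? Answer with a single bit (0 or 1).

t=0 Δ0: u=1 p=1 clk=0 q=1 r=0 v=0
  Δ1: clk:0→1
  Δ2: u:1→0
  Δ3: q:1→0, r:0→1
  Δ4: v:0→1
  (4Δ to stable)
t=1 Δ0: u=0 p=1 clk=1 q=0 r=1 v=1
  Δ1: clk:1→0
  (1Δ to stable)
t=2 Δ0: u=0 p=1 clk=0 q=0 r=1 v=1
  Δ1: clk:0→1
  Δ2: u:0→1
  Δ3: q:0→1, r:1→0
  Δ4: v:1→0
  (4Δ to stable)
t=3 Δ0: u=1 p=1 clk=1 q=1 r=0 v=0
  Δ1: clk:1→0
  (1Δ to stable)
t=4 Δ0: u=1 p=1 clk=0 q=1 r=0 v=0
  Δ1: clk:0→1
  Δ2: u:1→0
  Δ3: q:1→0, r:0→1
  Δ4: v:0→1
  (4Δ to stable)
t=5 Δ0: u=0 p=1 clk=1 q=0 r=1 v=1
  Δ1: clk:1→0
  (1Δ to stable)
t=6 Δ0: u=0 p=1 clk=0 q=0 r=1 v=1
  Δ1: clk:0→1
  Δ2: u:0→1
  Δ3: q:0→1, r:1→0
  Δ4: v:1→0
  (4Δ to stable)
t=7 Δ0: u=1 p=1 clk=1 q=1 r=0 v=0
  Δ1: clk:1→0
  (1Δ to stable)
t=8 Δ0: u=1 p=1 clk=0 q=1 r=0 v=0
  Δ1: clk:0→1
  Δ2: u:1→0
  Δ3: q:1→0, r:0→1
  Δ4: v:0→1
  (4Δ to stable)
t=9 Δ0: u=0 p=1 clk=1 q=0 r=1 v=1
  Δ1: clk:1→0
  (1Δ to stable)
t=10 Δ0: u=0 p=1 clk=0 q=0 r=1 v=1
  Δ1: clk:0→1
  Δ2: u:0→1
  Δ3: q:0→1, r:1→0
  Δ4: v:1→0
  (4Δ to stable)
t=11 Δ0: u=1 p=1 clk=1 q=1 r=0 v=0
  Δ1: clk:1→0
  (1Δ to stable)
t=12 Δ0: u=1 p=1 clk=0 q=1 r=0 v=0
  Δ1: clk:0→1
  Δ2: u:1→0
  Δ3: q:1→0, r:0→1
  Δ4: v:0→1
  (4Δ to stable)
t=13 Δ0: u=0 p=1 clk=1 q=0 r=1 v=1
  Δ1: clk:1→0
  (1Δ to stable)
t=14 Δ0: u=0 p=1 clk=0 q=0 r=1 v=1
  Δ1: clk:0→1
  Δ2: u:0→1
  Δ3: q:0→1, r:1→0
  Δ4: v:1→0
  (4Δ to stable)
t=15 Δ0: u=1 p=1 clk=1 q=1 r=0 v=0
  Δ1: clk:1→0
  (1Δ to stable)
t=16 Δ0: u=1 p=1 clk=0 q=1 r=0 v=0
  Δ1: clk:0→1
  Δ2: u:1→0
  Δ3: q:1→0, r:0→1
  Δ4: v:0→1
  (4Δ to stable)
t=17 Δ0: u=0 p=1 clk=1 q=0 r=1 v=1
  Δ1: clk:1→0
  (1Δ to stable)
t=18 Δ0: u=0 p=1 clk=0 q=0 r=1 v=1
  Δ1: clk:0→1
  Δ2: u:0→1
  Δ3: q:0→1, r:1→0
  Δ4: v:1→0
  (4Δ to stable)
t=19 Δ0: u=1 p=1 clk=1 q=1 r=0 v=0
  Δ1: clk:1→0
  (1Δ to stable)

1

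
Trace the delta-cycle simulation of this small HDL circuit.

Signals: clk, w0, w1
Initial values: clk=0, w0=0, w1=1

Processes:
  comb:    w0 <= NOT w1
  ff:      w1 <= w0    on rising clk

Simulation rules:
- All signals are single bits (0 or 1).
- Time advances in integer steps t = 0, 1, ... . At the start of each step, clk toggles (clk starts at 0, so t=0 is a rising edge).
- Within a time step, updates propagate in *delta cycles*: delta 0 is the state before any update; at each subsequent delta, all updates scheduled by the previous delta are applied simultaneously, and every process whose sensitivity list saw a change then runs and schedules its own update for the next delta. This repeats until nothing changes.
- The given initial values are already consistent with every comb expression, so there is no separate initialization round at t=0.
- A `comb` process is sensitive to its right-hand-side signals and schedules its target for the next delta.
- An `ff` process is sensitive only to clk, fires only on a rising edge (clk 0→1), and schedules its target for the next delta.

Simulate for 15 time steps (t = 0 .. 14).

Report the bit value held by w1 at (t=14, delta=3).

t=0 Δ0: clk=0 w1=1 w0=0
  Δ1: clk:0→1
  Δ2: w1:1→0
  Δ3: w0:0→1
  (3Δ to stable)
t=1 Δ0: clk=1 w1=0 w0=1
  Δ1: clk:1→0
  (1Δ to stable)
t=2 Δ0: clk=0 w1=0 w0=1
  Δ1: clk:0→1
  Δ2: w1:0→1
  Δ3: w0:1→0
  (3Δ to stable)
t=3 Δ0: clk=1 w1=1 w0=0
  Δ1: clk:1→0
  (1Δ to stable)
t=4 Δ0: clk=0 w1=1 w0=0
  Δ1: clk:0→1
  Δ2: w1:1→0
  Δ3: w0:0→1
  (3Δ to stable)
t=5 Δ0: clk=1 w1=0 w0=1
  Δ1: clk:1→0
  (1Δ to stable)
t=6 Δ0: clk=0 w1=0 w0=1
  Δ1: clk:0→1
  Δ2: w1:0→1
  Δ3: w0:1→0
  (3Δ to stable)
t=7 Δ0: clk=1 w1=1 w0=0
  Δ1: clk:1→0
  (1Δ to stable)
t=8 Δ0: clk=0 w1=1 w0=0
  Δ1: clk:0→1
  Δ2: w1:1→0
  Δ3: w0:0→1
  (3Δ to stable)
t=9 Δ0: clk=1 w1=0 w0=1
  Δ1: clk:1→0
  (1Δ to stable)
t=10 Δ0: clk=0 w1=0 w0=1
  Δ1: clk:0→1
  Δ2: w1:0→1
  Δ3: w0:1→0
  (3Δ to stable)
t=11 Δ0: clk=1 w1=1 w0=0
  Δ1: clk:1→0
  (1Δ to stable)
t=12 Δ0: clk=0 w1=1 w0=0
  Δ1: clk:0→1
  Δ2: w1:1→0
  Δ3: w0:0→1
  (3Δ to stable)
t=13 Δ0: clk=1 w1=0 w0=1
  Δ1: clk:1→0
  (1Δ to stable)
t=14 Δ0: clk=0 w1=0 w0=1
  Δ1: clk:0→1
  Δ2: w1:0→1
  Δ3: w0:1→0
  (3Δ to stable)

1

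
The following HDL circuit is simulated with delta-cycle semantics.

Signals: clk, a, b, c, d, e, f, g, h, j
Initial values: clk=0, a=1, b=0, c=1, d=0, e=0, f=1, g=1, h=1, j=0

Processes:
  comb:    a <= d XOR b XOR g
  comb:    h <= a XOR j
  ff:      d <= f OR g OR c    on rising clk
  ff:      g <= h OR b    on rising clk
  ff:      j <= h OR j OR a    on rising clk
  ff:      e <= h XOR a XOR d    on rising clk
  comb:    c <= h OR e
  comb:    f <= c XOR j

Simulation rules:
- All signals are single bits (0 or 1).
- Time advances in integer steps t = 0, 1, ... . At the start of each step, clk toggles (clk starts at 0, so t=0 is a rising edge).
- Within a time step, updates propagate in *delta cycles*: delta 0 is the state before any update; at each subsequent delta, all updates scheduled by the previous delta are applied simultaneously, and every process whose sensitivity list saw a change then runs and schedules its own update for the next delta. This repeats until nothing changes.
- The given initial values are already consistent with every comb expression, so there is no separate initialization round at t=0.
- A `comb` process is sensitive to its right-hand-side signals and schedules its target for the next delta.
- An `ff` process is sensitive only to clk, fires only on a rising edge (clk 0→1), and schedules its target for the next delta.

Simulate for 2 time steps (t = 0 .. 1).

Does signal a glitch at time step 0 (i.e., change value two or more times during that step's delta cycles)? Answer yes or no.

t0.Δ0 e=0 h=1 b=0 j=0 f=1 c=1 g=1 clk=0 d=0 a=1
t0.Δ1 e=0 h=1 b=0 j=0 f=1 c=1 g=1 clk=1 d=0 a=1
t0.Δ2 e=0 h=1 b=0 j=1 f=1 c=1 g=1 clk=1 d=1 a=1
t0.Δ3 e=0 h=0 b=0 j=1 f=0 c=1 g=1 clk=1 d=1 a=0
t0.Δ4 e=0 h=1 b=0 j=1 f=0 c=0 g=1 clk=1 d=1 a=0
t0.Δ5 e=0 h=1 b=0 j=1 f=1 c=1 g=1 clk=1 d=1 a=0
t0.Δ6 e=0 h=1 b=0 j=1 f=0 c=1 g=1 clk=1 d=1 a=0
t1.Δ0 e=0 h=1 b=0 j=1 f=0 c=1 g=1 clk=1 d=1 a=0
t1.Δ1 e=0 h=1 b=0 j=1 f=0 c=1 g=1 clk=0 d=1 a=0

no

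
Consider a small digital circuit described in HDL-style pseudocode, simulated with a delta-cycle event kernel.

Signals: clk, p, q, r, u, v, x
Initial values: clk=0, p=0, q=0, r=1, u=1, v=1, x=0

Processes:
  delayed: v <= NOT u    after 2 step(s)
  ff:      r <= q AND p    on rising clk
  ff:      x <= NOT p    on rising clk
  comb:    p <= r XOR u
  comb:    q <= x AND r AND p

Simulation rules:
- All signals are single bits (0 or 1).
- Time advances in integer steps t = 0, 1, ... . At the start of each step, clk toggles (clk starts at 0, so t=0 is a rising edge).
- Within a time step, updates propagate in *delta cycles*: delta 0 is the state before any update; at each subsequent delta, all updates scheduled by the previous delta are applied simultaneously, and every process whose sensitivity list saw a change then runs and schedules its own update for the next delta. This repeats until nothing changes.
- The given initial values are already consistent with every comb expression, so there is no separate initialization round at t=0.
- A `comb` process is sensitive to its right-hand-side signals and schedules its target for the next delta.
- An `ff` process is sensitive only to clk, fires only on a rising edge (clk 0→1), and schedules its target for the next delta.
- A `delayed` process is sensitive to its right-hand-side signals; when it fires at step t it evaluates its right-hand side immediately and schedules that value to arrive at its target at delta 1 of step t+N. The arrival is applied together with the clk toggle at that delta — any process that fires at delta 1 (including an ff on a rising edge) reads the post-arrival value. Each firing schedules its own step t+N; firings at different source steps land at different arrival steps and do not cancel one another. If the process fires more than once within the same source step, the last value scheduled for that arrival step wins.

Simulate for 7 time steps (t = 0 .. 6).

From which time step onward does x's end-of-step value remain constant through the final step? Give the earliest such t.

t=0 Δ0: p=0 q=0 clk=0 r=1 v=1 u=1 x=0
  Δ1: clk:0→1
  Δ2: r:1→0, x:0→1
  Δ3: p:0→1
  (3Δ to stable)
t=1 Δ0: p=1 q=0 clk=1 r=0 v=1 u=1 x=1
  Δ1: clk:1→0
  (1Δ to stable)
t=2 Δ0: p=1 q=0 clk=0 r=0 v=1 u=1 x=1
  Δ1: clk:0→1
  Δ2: x:1→0
  (2Δ to stable)
t=3 Δ0: p=1 q=0 clk=1 r=0 v=1 u=1 x=0
  Δ1: clk:1→0
  (1Δ to stable)
t=4 Δ0: p=1 q=0 clk=0 r=0 v=1 u=1 x=0
  Δ1: clk:0→1
  (1Δ to stable)
t=5 Δ0: p=1 q=0 clk=1 r=0 v=1 u=1 x=0
  Δ1: clk:1→0
  (1Δ to stable)
t=6 Δ0: p=1 q=0 clk=0 r=0 v=1 u=1 x=0
  Δ1: clk:0→1
  (1Δ to stable)

2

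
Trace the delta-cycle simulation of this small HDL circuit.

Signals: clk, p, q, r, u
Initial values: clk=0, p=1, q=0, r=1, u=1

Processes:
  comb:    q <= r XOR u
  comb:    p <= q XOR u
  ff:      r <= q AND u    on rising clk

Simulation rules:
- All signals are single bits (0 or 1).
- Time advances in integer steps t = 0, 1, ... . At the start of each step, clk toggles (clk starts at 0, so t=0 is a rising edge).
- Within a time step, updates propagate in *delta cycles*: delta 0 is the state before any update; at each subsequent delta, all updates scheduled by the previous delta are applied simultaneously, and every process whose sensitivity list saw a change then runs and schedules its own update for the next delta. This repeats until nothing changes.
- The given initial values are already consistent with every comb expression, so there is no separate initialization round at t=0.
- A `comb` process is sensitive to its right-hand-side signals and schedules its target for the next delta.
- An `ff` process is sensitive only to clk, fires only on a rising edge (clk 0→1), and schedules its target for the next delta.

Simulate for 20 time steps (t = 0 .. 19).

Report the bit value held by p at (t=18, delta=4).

[bits: r,q,u,clk,p]
t=0: Δ0=10101 Δ1=10111 Δ2=00111 Δ3=01111 Δ4=01110 | 4Δ
t=1: Δ0=01110 Δ1=01100 | 1Δ
t=2: Δ0=01100 Δ1=01110 Δ2=11110 Δ3=10110 Δ4=10111 | 4Δ
t=3: Δ0=10111 Δ1=10101 | 1Δ
t=4: Δ0=10101 Δ1=10111 Δ2=00111 Δ3=01111 Δ4=01110 | 4Δ
t=5: Δ0=01110 Δ1=01100 | 1Δ
t=6: Δ0=01100 Δ1=01110 Δ2=11110 Δ3=10110 Δ4=10111 | 4Δ
t=7: Δ0=10111 Δ1=10101 | 1Δ
t=8: Δ0=10101 Δ1=10111 Δ2=00111 Δ3=01111 Δ4=01110 | 4Δ
t=9: Δ0=01110 Δ1=01100 | 1Δ
t=10: Δ0=01100 Δ1=01110 Δ2=11110 Δ3=10110 Δ4=10111 | 4Δ
t=11: Δ0=10111 Δ1=10101 | 1Δ
t=12: Δ0=10101 Δ1=10111 Δ2=00111 Δ3=01111 Δ4=01110 | 4Δ
t=13: Δ0=01110 Δ1=01100 | 1Δ
t=14: Δ0=01100 Δ1=01110 Δ2=11110 Δ3=10110 Δ4=10111 | 4Δ
t=15: Δ0=10111 Δ1=10101 | 1Δ
t=16: Δ0=10101 Δ1=10111 Δ2=00111 Δ3=01111 Δ4=01110 | 4Δ
t=17: Δ0=01110 Δ1=01100 | 1Δ
t=18: Δ0=01100 Δ1=01110 Δ2=11110 Δ3=10110 Δ4=10111 | 4Δ
t=19: Δ0=10111 Δ1=10101 | 1Δ

1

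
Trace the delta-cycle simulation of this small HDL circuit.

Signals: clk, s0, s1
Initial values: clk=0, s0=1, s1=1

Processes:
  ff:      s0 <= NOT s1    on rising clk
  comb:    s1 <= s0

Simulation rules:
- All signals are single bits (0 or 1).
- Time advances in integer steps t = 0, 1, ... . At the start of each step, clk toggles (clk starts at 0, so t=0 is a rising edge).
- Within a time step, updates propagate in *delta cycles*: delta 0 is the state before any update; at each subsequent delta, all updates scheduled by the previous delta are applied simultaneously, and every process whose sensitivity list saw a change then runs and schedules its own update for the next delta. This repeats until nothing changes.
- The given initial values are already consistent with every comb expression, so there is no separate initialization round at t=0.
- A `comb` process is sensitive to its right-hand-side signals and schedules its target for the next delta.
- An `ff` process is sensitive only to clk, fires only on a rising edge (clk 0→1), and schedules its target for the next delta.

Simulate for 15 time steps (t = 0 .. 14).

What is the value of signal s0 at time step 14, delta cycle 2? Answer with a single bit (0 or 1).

[bits: clk,s1,s0]
t=0: Δ0=011 Δ1=111 Δ2=110 Δ3=100 | 3Δ
t=1: Δ0=100 Δ1=000 | 1Δ
t=2: Δ0=000 Δ1=100 Δ2=101 Δ3=111 | 3Δ
t=3: Δ0=111 Δ1=011 | 1Δ
t=4: Δ0=011 Δ1=111 Δ2=110 Δ3=100 | 3Δ
t=5: Δ0=100 Δ1=000 | 1Δ
t=6: Δ0=000 Δ1=100 Δ2=101 Δ3=111 | 3Δ
t=7: Δ0=111 Δ1=011 | 1Δ
t=8: Δ0=011 Δ1=111 Δ2=110 Δ3=100 | 3Δ
t=9: Δ0=100 Δ1=000 | 1Δ
t=10: Δ0=000 Δ1=100 Δ2=101 Δ3=111 | 3Δ
t=11: Δ0=111 Δ1=011 | 1Δ
t=12: Δ0=011 Δ1=111 Δ2=110 Δ3=100 | 3Δ
t=13: Δ0=100 Δ1=000 | 1Δ
t=14: Δ0=000 Δ1=100 Δ2=101 Δ3=111 | 3Δ

1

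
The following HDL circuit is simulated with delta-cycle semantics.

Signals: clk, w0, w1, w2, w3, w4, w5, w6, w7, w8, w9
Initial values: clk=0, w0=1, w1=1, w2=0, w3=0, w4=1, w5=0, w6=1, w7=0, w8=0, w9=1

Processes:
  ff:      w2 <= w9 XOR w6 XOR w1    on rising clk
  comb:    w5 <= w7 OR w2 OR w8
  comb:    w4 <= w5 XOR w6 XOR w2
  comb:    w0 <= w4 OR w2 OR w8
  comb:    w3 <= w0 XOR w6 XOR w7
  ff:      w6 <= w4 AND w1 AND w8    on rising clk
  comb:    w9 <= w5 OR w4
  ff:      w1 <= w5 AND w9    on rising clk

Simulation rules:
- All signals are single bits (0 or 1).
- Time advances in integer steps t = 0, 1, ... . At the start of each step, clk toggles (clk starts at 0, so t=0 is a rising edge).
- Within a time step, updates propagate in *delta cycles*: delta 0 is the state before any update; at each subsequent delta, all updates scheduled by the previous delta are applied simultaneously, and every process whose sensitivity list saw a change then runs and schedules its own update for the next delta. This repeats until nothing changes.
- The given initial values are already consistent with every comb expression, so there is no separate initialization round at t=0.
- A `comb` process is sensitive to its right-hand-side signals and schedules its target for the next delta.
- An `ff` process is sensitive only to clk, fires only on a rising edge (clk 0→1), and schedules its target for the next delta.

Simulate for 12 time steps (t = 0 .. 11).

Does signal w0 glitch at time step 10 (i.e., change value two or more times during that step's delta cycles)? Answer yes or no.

yes

t=0 Δ0: w9=1 clk=0 w2=0 w8=0 w3=0 w4=1 w6=1 w5=0 w1=1 w0=1 w7=0
  Δ1: clk:0→1
  Δ2: w2:0→1, w6:1→0, w1:1→0
  Δ3: w3:0→1, w5:0→1
  Δ4: w4:1→0
  (4Δ to stable)
t=1 Δ0: w9=1 clk=1 w2=1 w8=0 w3=1 w4=0 w6=0 w5=1 w1=0 w0=1 w7=0
  Δ1: clk:1→0
  (1Δ to stable)
t=2 Δ0: w9=1 clk=0 w2=1 w8=0 w3=1 w4=0 w6=0 w5=1 w1=0 w0=1 w7=0
  Δ1: clk:0→1
  Δ2: w1:0→1
  (2Δ to stable)
t=3 Δ0: w9=1 clk=1 w2=1 w8=0 w3=1 w4=0 w6=0 w5=1 w1=1 w0=1 w7=0
  Δ1: clk:1→0
  (1Δ to stable)
t=4 Δ0: w9=1 clk=0 w2=1 w8=0 w3=1 w4=0 w6=0 w5=1 w1=1 w0=1 w7=0
  Δ1: clk:0→1
  Δ2: w2:1→0
  Δ3: w4:0→1, w5:1→0, w0:1→0
  Δ4: w3:1→0, w4:1→0, w0:0→1
  Δ5: w9:1→0, w3:0→1, w0:1→0
  Δ6: w3:1→0
  (6Δ to stable)
t=5 Δ0: w9=0 clk=1 w2=0 w8=0 w3=0 w4=0 w6=0 w5=0 w1=1 w0=0 w7=0
  Δ1: clk:1→0
  (1Δ to stable)
t=6 Δ0: w9=0 clk=0 w2=0 w8=0 w3=0 w4=0 w6=0 w5=0 w1=1 w0=0 w7=0
  Δ1: clk:0→1
  Δ2: w2:0→1, w1:1→0
  Δ3: w4:0→1, w5:0→1, w0:0→1
  Δ4: w9:0→1, w3:0→1, w4:1→0
  (4Δ to stable)
t=7 Δ0: w9=1 clk=1 w2=1 w8=0 w3=1 w4=0 w6=0 w5=1 w1=0 w0=1 w7=0
  Δ1: clk:1→0
  (1Δ to stable)
t=8 Δ0: w9=1 clk=0 w2=1 w8=0 w3=1 w4=0 w6=0 w5=1 w1=0 w0=1 w7=0
  Δ1: clk:0→1
  Δ2: w1:0→1
  (2Δ to stable)
t=9 Δ0: w9=1 clk=1 w2=1 w8=0 w3=1 w4=0 w6=0 w5=1 w1=1 w0=1 w7=0
  Δ1: clk:1→0
  (1Δ to stable)
t=10 Δ0: w9=1 clk=0 w2=1 w8=0 w3=1 w4=0 w6=0 w5=1 w1=1 w0=1 w7=0
  Δ1: clk:0→1
  Δ2: w2:1→0
  Δ3: w4:0→1, w5:1→0, w0:1→0
  Δ4: w3:1→0, w4:1→0, w0:0→1
  Δ5: w9:1→0, w3:0→1, w0:1→0
  Δ6: w3:1→0
  (6Δ to stable)
t=11 Δ0: w9=0 clk=1 w2=0 w8=0 w3=0 w4=0 w6=0 w5=0 w1=1 w0=0 w7=0
  Δ1: clk:1→0
  (1Δ to stable)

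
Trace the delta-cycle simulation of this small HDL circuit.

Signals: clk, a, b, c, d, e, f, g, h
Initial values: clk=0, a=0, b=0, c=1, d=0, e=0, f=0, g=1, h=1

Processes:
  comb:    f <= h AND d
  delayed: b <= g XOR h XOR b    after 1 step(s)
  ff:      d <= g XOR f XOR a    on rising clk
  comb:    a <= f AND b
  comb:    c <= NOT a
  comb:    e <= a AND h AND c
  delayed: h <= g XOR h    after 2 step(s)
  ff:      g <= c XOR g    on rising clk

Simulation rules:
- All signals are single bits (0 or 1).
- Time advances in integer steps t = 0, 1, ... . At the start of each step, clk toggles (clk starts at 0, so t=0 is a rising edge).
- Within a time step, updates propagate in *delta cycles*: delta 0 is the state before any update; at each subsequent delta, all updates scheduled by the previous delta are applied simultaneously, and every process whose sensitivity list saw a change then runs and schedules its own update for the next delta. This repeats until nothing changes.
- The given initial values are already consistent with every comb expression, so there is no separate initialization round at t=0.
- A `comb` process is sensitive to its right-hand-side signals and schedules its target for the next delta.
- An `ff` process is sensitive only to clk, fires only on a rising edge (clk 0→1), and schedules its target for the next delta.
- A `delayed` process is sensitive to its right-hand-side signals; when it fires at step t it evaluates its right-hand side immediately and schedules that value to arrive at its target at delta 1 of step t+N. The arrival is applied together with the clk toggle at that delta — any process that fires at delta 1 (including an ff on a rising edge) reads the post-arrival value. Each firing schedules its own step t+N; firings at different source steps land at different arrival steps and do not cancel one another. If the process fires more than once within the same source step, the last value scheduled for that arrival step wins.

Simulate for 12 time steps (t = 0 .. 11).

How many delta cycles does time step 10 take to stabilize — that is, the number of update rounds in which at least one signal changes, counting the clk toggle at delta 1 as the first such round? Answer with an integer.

3

t0.Δ0 c=1 f=0 g=1 h=1 d=0 b=0 a=0 clk=0 e=0
t0.Δ1 c=1 f=0 g=1 h=1 d=0 b=0 a=0 clk=1 e=0
t0.Δ2 c=1 f=0 g=0 h=1 d=1 b=0 a=0 clk=1 e=0
t0.Δ3 c=1 f=1 g=0 h=1 d=1 b=0 a=0 clk=1 e=0
t1.Δ0 c=1 f=1 g=0 h=1 d=1 b=0 a=0 clk=1 e=0
t1.Δ1 c=1 f=1 g=0 h=1 d=1 b=1 a=0 clk=0 e=0
t1.Δ2 c=1 f=1 g=0 h=1 d=1 b=1 a=1 clk=0 e=0
t1.Δ3 c=0 f=1 g=0 h=1 d=1 b=1 a=1 clk=0 e=1
t1.Δ4 c=0 f=1 g=0 h=1 d=1 b=1 a=1 clk=0 e=0
t2.Δ0 c=0 f=1 g=0 h=1 d=1 b=1 a=1 clk=0 e=0
t2.Δ1 c=0 f=1 g=0 h=1 d=1 b=0 a=1 clk=1 e=0
t2.Δ2 c=0 f=1 g=0 h=1 d=0 b=0 a=0 clk=1 e=0
t2.Δ3 c=1 f=0 g=0 h=1 d=0 b=0 a=0 clk=1 e=0
t3.Δ0 c=1 f=0 g=0 h=1 d=0 b=0 a=0 clk=1 e=0
t3.Δ1 c=1 f=0 g=0 h=1 d=0 b=1 a=0 clk=0 e=0
t4.Δ0 c=1 f=0 g=0 h=1 d=0 b=1 a=0 clk=0 e=0
t4.Δ1 c=1 f=0 g=0 h=1 d=0 b=0 a=0 clk=1 e=0
t4.Δ2 c=1 f=0 g=1 h=1 d=0 b=0 a=0 clk=1 e=0
t5.Δ0 c=1 f=0 g=1 h=1 d=0 b=0 a=0 clk=1 e=0
t5.Δ1 c=1 f=0 g=1 h=1 d=0 b=0 a=0 clk=0 e=0
t6.Δ0 c=1 f=0 g=1 h=1 d=0 b=0 a=0 clk=0 e=0
t6.Δ1 c=1 f=0 g=1 h=0 d=0 b=0 a=0 clk=1 e=0
t6.Δ2 c=1 f=0 g=0 h=0 d=1 b=0 a=0 clk=1 e=0
t7.Δ0 c=1 f=0 g=0 h=0 d=1 b=0 a=0 clk=1 e=0
t7.Δ1 c=1 f=0 g=0 h=0 d=1 b=0 a=0 clk=0 e=0
t8.Δ0 c=1 f=0 g=0 h=0 d=1 b=0 a=0 clk=0 e=0
t8.Δ1 c=1 f=0 g=0 h=0 d=1 b=0 a=0 clk=1 e=0
t8.Δ2 c=1 f=0 g=1 h=0 d=0 b=0 a=0 clk=1 e=0
t9.Δ0 c=1 f=0 g=1 h=0 d=0 b=0 a=0 clk=1 e=0
t9.Δ1 c=1 f=0 g=1 h=0 d=0 b=1 a=0 clk=0 e=0
t10.Δ0 c=1 f=0 g=1 h=0 d=0 b=1 a=0 clk=0 e=0
t10.Δ1 c=1 f=0 g=1 h=1 d=0 b=0 a=0 clk=1 e=0
t10.Δ2 c=1 f=0 g=0 h=1 d=1 b=0 a=0 clk=1 e=0
t10.Δ3 c=1 f=1 g=0 h=1 d=1 b=0 a=0 clk=1 e=0
t11.Δ0 c=1 f=1 g=0 h=1 d=1 b=0 a=0 clk=1 e=0
t11.Δ1 c=1 f=1 g=0 h=1 d=1 b=1 a=0 clk=0 e=0
t11.Δ2 c=1 f=1 g=0 h=1 d=1 b=1 a=1 clk=0 e=0
t11.Δ3 c=0 f=1 g=0 h=1 d=1 b=1 a=1 clk=0 e=1
t11.Δ4 c=0 f=1 g=0 h=1 d=1 b=1 a=1 clk=0 e=0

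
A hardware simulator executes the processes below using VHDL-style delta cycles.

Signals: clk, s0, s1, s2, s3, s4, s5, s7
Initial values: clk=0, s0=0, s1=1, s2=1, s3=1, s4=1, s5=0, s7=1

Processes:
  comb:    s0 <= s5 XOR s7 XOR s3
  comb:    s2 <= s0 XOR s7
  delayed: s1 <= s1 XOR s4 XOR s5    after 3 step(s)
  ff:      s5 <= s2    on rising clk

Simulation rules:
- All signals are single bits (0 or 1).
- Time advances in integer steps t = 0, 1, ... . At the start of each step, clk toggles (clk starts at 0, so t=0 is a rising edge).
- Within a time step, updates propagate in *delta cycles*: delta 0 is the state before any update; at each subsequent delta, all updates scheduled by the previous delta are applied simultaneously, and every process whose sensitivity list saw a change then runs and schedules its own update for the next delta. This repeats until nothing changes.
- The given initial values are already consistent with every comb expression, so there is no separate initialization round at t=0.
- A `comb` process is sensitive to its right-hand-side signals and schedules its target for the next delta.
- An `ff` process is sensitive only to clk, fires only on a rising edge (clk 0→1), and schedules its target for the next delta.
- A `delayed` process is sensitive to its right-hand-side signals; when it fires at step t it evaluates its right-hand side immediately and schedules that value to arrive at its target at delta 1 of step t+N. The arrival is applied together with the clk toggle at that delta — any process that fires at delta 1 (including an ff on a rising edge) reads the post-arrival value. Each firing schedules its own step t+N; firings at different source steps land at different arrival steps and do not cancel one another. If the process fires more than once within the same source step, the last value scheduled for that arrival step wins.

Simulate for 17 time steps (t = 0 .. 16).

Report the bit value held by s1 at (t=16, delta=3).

[bits: s0,s7,s2,s5,s4,s3,s1,clk]
t=0: Δ0=01101110 Δ1=01101111 Δ2=01111111 Δ3=11111111 Δ4=11011111 | 4Δ
t=1: Δ0=11011111 Δ1=11011110 | 1Δ
t=2: Δ0=11011110 Δ1=11011111 Δ2=11001111 Δ3=01001111 Δ4=01101111 | 4Δ
t=3: Δ0=01101111 Δ1=01101110 | 1Δ
t=4: Δ0=01101110 Δ1=01101111 Δ2=01111111 Δ3=11111111 Δ4=11011111 | 4Δ
t=5: Δ0=11011111 Δ1=11011100 | 1Δ
t=6: Δ0=11011100 Δ1=11011101 Δ2=11001101 Δ3=01001101 Δ4=01101101 | 4Δ
t=7: Δ0=01101101 Δ1=01101110 | 1Δ
t=8: Δ0=01101110 Δ1=01101101 Δ2=01111101 Δ3=11111101 Δ4=11011101 | 4Δ
t=9: Δ0=11011101 Δ1=11011110 | 1Δ
t=10: Δ0=11011110 Δ1=11011101 Δ2=11001101 Δ3=01001101 Δ4=01101101 | 4Δ
t=11: Δ0=01101101 Δ1=01101100 | 1Δ
t=12: Δ0=01101100 Δ1=01101111 Δ2=01111111 Δ3=11111111 Δ4=11011111 | 4Δ
t=13: Δ0=11011111 Δ1=11011110 | 1Δ
t=14: Δ0=11011110 Δ1=11011111 Δ2=11001111 Δ3=01001111 Δ4=01101111 | 4Δ
t=15: Δ0=01101111 Δ1=01101110 | 1Δ
t=16: Δ0=01101110 Δ1=01101111 Δ2=01111111 Δ3=11111111 Δ4=11011111 | 4Δ

1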